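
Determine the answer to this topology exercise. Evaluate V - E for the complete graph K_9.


K_9: V = 9, E = C(9,2) = 36.
chi = V - E = 9 - 36 = -27

-27


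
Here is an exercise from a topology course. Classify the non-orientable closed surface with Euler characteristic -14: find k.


chi = 2 - k for closed non-orientable surfaces with k crosscaps.
-14 = 2 - k
k = 2 - (-14) = 16

16


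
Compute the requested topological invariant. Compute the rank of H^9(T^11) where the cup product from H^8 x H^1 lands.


Cup product: H^p x H^q -> H^{p+q}; here p+q = 8+1 = 9.
rank H^k(T^n) = C(n,k).
C(11,9) = 55

55


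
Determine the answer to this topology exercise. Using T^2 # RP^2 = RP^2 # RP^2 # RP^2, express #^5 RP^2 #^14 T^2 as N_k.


Since a >= 1, the sum is non-orientable; each T^2 can be replaced by RP^2 # RP^2 (since T^2#RP^2 = 3RP^2).
Total crosscaps k = 5 + 2*14 = 33.
Check via chi: chi = 5*1 + 14*0 - (5+14-1)*2 = -31 = 2 - k = -31. Consistent.

33


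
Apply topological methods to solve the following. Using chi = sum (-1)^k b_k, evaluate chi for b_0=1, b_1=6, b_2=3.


chi = sum_k (-1)^k b_k.
= (1) + (-6) + (3)
= -2

-2


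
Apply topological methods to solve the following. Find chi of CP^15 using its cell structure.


CP^15 has one cell in each even dimension 0, 2, ..., 2*15 (15+1 cells total).
All cells are even-dimensional, so chi = number of cells.
chi = 15 + 1 = 16

16


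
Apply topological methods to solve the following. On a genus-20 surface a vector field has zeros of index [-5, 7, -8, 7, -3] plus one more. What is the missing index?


Poincare-Hopf: sum of indices = chi(M).
chi(Sigma_20) = 2 - 2*20 = -38.
Sum of known indices = -2.
x = chi - (sum known) = -38 - (-2) = -36

-36


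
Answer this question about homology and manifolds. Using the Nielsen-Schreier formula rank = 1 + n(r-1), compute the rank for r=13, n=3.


Nielsen-Schreier: an index-n subgroup of F_r is free of rank 1 + n(r-1).
Equivalently: chi(cover) = n*chi(base); chi(vee_r S^1) = 1 - 13 = -12.
chi(E) = 3*(-12) = -36; rank = 1 - chi(E) = 1 - (-36) = 37.
rank = 1 + 3*(13-1) = 1 + 36 = 37

37


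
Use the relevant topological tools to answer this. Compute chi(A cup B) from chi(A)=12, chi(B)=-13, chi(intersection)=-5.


chi(A cup B) = chi(A) + chi(B) - chi(A cap B)
= 12 + (-13) - (-5)
= 4

4


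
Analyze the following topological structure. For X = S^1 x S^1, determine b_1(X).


Each S^d has Poincare polynomial 1 + t^d.
The product S^1 x S^1 has Poincare polynomial prod(1+t^d_i).
Expanding: b_0=1, b_1=2, b_2=1.
b_1 = 2

2


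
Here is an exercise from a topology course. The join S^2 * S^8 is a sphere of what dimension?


Join of spheres: S^m * S^n = S^{m+n+1}.
dim = 2 + 8 + 1 = 11

11


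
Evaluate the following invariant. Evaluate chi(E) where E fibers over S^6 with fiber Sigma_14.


chi(S^6) = 2 (n even), chi(Sigma_14) = 2 - 2*14 = -26.
chi(E) = 2 * (-26) = -52

-52


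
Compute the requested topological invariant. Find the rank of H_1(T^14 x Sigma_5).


pi_1(A x B) = pi_1(A) x pi_1(B); rank of abelianization = b_1.
b_1(T^14) = 14, b_1(Sigma_5) = 2*5 = 10.
b_1(product) = 14 + 10 = 24

24


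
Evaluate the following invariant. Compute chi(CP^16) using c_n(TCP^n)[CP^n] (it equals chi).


For any closed oriented manifold, <e(TM),[M]> = chi(M).
chi(CP^16) = 16+1 = 17

17


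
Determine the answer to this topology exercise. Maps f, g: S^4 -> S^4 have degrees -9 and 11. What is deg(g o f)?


Degree is multiplicative under composition: deg(g o f) = deg(g) * deg(f).
= 11 * -9 = -99

-99


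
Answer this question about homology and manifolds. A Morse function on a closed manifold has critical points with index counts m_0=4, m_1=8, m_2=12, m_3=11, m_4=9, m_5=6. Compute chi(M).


Morse theory: chi(M) = sum_k (-1)^k m_k where m_k = #(index-k critical points).
= (4) + (-8) + (12) + (-11) + (9) + (-6) = 0

0


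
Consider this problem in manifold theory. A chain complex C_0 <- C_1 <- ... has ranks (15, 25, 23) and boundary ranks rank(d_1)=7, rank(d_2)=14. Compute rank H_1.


rank H_k = rank(ker d_k) - rank(im d_{k+1}).
rank(ker d_1) = rank(C_1) - rank(d_1) = 25 - 7 = 18.
rank(im d_{1+1}) = 14.
rank H_1 = 18 - 14 = 4

4


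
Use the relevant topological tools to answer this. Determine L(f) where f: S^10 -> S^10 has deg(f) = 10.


On S^10: L(f) = tr(f_0*) + (-1)^10 tr(f_10*) = 1 + (-1)^10 * deg(f).
L(f) = 1 + (-1)^10 * 10 = 1 + 10 = 11

11


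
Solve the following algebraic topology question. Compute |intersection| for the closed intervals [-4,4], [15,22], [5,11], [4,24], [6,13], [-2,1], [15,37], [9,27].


Intersection = [max(a_i), min(b_i)] = [15, 1].
Since 15 > 1, the intersection is empty.
Length = 0

0


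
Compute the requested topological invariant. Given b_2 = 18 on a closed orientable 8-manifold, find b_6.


Poincare duality for closed orientable n-manifolds: b_k = b_{n-k}.
Here n = 8, so b_6 = b_2 = 18

18


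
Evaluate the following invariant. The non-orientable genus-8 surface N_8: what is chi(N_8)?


For a non-orientable closed surface with k crosscaps: chi = 2 - k.
Here k = 8.
chi = 2 - 8 = -6

-6


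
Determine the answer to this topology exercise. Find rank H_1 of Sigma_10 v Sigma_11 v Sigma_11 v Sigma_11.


For a wedge X v Y: reduced H_k(X v Y) = H_k(X) + H_k(Y).
Each Sigma_g contributes b_1 = 2g.
b_1 = 20 + 22 + 22 + 22 = 86

86


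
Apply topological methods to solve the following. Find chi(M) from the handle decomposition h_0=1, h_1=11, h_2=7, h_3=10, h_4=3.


Handles of index k contribute (-1)^k to chi (same as CW cells).
chi = (1) + (-11) + (7) + (-10) + (3) = -10

-10


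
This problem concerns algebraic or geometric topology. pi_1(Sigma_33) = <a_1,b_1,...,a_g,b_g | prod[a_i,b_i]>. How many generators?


Standard presentation: pi_1(Sigma_g) = <a_1,b_1,...,a_g,b_g | [a_1,b_1]...[a_g,b_g] = 1>.
Number of generators = 2g = 2*33 = 66

66


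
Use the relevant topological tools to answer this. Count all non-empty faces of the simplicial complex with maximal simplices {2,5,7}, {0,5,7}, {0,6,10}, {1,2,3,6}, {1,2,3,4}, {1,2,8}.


Each maximal simplex on m vertices has 2^m - 1 nonempty faces.
Take the union (dedupe shared faces).
Total distinct faces = 42

42


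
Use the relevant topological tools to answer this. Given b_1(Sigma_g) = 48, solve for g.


For a closed orientable surface: b_1 = 2g.
48 = 2g
g = 48 / 2 = 24

24


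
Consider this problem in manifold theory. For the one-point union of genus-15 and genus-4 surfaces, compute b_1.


For a wedge: H_1(A v B) = H_1(A) + H_1(B).
b_1(Sigma_15) = 30, b_1(Sigma_4) = 8.
b_1 = 30 + 8 = 38

38


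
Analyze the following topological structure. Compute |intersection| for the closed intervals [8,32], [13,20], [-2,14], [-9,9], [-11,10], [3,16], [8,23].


Intersection = [max(a_i), min(b_i)] = [13, 9].
Since 13 > 9, the intersection is empty.
Length = 0

0


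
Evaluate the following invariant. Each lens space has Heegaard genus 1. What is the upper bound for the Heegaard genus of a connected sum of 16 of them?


Heegaard genus satisfies g(A#B) <= g(A) + g(B).
Each lens space has g = 1.
Upper bound: 16 * 1 = 16

16


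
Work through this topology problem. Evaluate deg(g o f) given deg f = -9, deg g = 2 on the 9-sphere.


Degree is multiplicative under composition: deg(g o f) = deg(g) * deg(f).
= 2 * -9 = -18

-18


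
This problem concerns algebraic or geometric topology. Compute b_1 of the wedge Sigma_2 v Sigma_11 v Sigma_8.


For a wedge X v Y: reduced H_k(X v Y) = H_k(X) + H_k(Y).
Each Sigma_g contributes b_1 = 2g.
b_1 = 4 + 22 + 16 = 42

42


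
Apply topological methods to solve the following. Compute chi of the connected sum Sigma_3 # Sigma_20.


chi(Sigma_3) = 2 - 2*3 = -4
chi(Sigma_20) = 2 - 2*20 = -38
For surfaces: chi(A#B) = chi(A) + chi(B) - 2.
chi = -4 + -38 - 2 = -44

-44


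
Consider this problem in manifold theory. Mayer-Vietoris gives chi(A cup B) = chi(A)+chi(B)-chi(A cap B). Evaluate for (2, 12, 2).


chi(A cup B) = chi(A) + chi(B) - chi(A cap B)
= 2 + (12) - (2)
= 12

12


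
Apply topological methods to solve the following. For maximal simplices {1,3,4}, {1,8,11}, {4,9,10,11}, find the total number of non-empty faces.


Each maximal simplex on m vertices has 2^m - 1 nonempty faces.
Take the union (dedupe shared faces).
Total distinct faces = 26

26


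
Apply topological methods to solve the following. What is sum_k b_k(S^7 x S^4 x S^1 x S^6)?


Total Betti number is multiplicative under products.
Each S^d (d>=1) has total Betti number 2.
There are 4 sphere factors.
Total = 2^4 = 16

16


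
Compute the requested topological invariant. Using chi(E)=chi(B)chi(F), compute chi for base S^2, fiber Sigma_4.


chi(S^2) = 2 (n even), chi(Sigma_4) = 2 - 2*4 = -6.
chi(E) = 2 * (-6) = -12

-12


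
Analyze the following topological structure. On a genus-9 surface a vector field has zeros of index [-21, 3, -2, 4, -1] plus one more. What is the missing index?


Poincare-Hopf: sum of indices = chi(M).
chi(Sigma_9) = 2 - 2*9 = -16.
Sum of known indices = -17.
x = chi - (sum known) = -16 - (-17) = 1

1


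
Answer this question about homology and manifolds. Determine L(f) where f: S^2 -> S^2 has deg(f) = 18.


On S^2: L(f) = tr(f_0*) + (-1)^2 tr(f_2*) = 1 + (-1)^2 * deg(f).
L(f) = 1 + (-1)^2 * 18 = 1 + 18 = 19

19


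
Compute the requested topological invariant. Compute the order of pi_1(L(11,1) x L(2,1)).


pi_1(X x Y) = pi_1(X) x pi_1(Y).
pi_1(L(11,1)) = Z/11, pi_1(L(2,1)) = Z/2.
|Z/11 x Z/2| = 11 * 2 = 22

22


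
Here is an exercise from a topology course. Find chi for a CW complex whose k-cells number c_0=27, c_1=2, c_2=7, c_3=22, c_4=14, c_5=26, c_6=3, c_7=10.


chi = sum_k (-1)^k c_k.
= (-1)^0*27 + (-1)^1*2 + (-1)^2*7 + (-1)^3*22 + (-1)^4*14 + (-1)^5*26 + (-1)^6*3 + (-1)^7*10
= (27) + (-2) + (7) + (-22) + (14) + (-26) + (3) + (-10)
= -9

-9


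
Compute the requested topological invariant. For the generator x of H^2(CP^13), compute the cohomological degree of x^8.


|x| = 2 in H^*(CP^n).
|x^8| = 8 * |x| = 8 * 2 = 16

16


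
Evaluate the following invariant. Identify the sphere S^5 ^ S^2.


S^m ^ S^n = S^{m+n}.
k = 5 + 2 = 7

7


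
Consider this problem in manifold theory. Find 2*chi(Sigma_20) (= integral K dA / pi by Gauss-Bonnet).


Gauss-Bonnet: integral K dA = 2*pi*chi(M).
chi(Sigma_20) = 2 - 2*20 = -38.
(integral K dA)/pi = 2*chi = 2*(-38) = -76

-76


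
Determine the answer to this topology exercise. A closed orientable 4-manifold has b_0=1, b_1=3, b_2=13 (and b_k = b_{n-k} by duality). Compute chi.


By Poincare duality b_k = b_{4-k}, so full Betti numbers: b_0=1, b_1=3, b_2=13, b_3=3, b_4=1.
chi = sum (-1)^k b_k = 9

9


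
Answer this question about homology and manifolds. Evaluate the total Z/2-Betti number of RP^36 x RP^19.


dim H^*(RP^n; Z/2) = n+1 (one Z/2 in each degree 0..n).
Total Betti number is multiplicative.
Total = (36+1) * (19+1) = 37 * 20 = 740

740


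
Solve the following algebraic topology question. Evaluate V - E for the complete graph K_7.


K_7: V = 7, E = C(7,2) = 21.
chi = V - E = 7 - 21 = -14

-14


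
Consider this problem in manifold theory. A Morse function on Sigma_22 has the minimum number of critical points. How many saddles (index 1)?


A perfect Morse function has m_k = b_k.
For Sigma_22: b_0=1, b_1=2g=44, b_2=1.
Saddles m_1 = 2g = 44

44


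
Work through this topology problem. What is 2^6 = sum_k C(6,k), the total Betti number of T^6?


b_k(T^6) = C(6,k), so the sum over k is sum_k C(6,k) = 2^6.
Total = 2^6 = 64

64


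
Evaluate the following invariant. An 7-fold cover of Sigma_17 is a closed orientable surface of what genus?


For an n-sheeted cover: chi(E) = n * chi(B).
chi(Sigma_17) = 2 - 2*17 = -32.
chi(E) = 7 * (-32) = -224.
genus(E) = (2 - chi(E))/2 = (2 - (-224))/2 = 226/2 = 113

113


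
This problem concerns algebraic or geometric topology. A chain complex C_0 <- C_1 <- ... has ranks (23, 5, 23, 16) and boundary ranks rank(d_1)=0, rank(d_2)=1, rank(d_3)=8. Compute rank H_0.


rank H_k = rank(ker d_k) - rank(im d_{k+1}).
rank(ker d_0) = rank(C_0) - rank(d_0) = 23 - 0 = 23.
rank(im d_{0+1}) = 0.
rank H_0 = 23 - 0 = 23

23


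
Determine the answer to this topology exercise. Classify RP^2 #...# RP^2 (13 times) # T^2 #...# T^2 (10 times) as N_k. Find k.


Since a >= 1, the sum is non-orientable; each T^2 can be replaced by RP^2 # RP^2 (since T^2#RP^2 = 3RP^2).
Total crosscaps k = 13 + 2*10 = 33.
Check via chi: chi = 13*1 + 10*0 - (13+10-1)*2 = -31 = 2 - k = -31. Consistent.

33


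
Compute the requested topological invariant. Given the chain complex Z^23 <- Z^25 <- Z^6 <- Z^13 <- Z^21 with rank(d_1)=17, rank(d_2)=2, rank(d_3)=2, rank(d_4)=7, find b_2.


rank H_k = rank(ker d_k) - rank(im d_{k+1}).
rank(ker d_2) = rank(C_2) - rank(d_2) = 6 - 2 = 4.
rank(im d_{2+1}) = 2.
rank H_2 = 4 - 2 = 2

2


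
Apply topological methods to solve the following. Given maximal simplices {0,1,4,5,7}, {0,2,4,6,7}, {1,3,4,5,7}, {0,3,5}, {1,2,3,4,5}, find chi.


Enumerate all faces; f-vector: f_0=8, f_1=25, f_2=32, f_3=18, f_4=4.
chi = sum (-1)^k f_k = 1

1


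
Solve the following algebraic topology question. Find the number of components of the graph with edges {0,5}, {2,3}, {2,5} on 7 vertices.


Run DFS/union-find over 7 vertices.
V = 7, E = 3.
Number of components = 4

4


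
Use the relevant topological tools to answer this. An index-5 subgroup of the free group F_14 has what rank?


Nielsen-Schreier: an index-n subgroup of F_r is free of rank 1 + n(r-1).
Equivalently: chi(cover) = n*chi(base); chi(vee_r S^1) = 1 - 14 = -13.
chi(E) = 5*(-13) = -65; rank = 1 - chi(E) = 1 - (-65) = 66.
rank = 1 + 5*(14-1) = 1 + 65 = 66

66


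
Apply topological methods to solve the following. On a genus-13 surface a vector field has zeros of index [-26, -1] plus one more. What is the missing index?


Poincare-Hopf: sum of indices = chi(M).
chi(Sigma_13) = 2 - 2*13 = -24.
Sum of known indices = -27.
x = chi - (sum known) = -24 - (-27) = 3

3


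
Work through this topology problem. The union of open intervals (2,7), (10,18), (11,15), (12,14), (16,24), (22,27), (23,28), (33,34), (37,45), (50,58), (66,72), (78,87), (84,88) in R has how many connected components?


Sort and merge overlapping open intervals.
Merged: (2,7), (10,28), (33,34), (37,45), (50,58), (66,72), (78,88).
Number of components = 7

7


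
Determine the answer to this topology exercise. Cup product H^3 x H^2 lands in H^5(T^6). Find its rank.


Cup product: H^p x H^q -> H^{p+q}; here p+q = 3+2 = 5.
rank H^k(T^n) = C(n,k).
C(6,5) = 6

6


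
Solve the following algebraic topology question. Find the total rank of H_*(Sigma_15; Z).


For Sigma_15: b_0 = 1, b_1 = 2g = 30, b_2 = 1.
Total = 1 + 30 + 1 = 32

32


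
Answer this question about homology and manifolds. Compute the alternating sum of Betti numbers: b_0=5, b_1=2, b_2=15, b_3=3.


chi = sum_k (-1)^k b_k.
= (5) + (-2) + (15) + (-3)
= 15

15


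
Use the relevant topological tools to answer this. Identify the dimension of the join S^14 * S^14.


Join of spheres: S^m * S^n = S^{m+n+1}.
dim = 14 + 14 + 1 = 29

29


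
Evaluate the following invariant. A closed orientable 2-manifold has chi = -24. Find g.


chi = 2 - 2g for closed orientable surfaces.
-24 = 2 - 2g
2g = 2 - (-24) = 26
g = 13

13


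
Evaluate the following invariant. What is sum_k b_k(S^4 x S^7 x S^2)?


Total Betti number is multiplicative under products.
Each S^d (d>=1) has total Betti number 2.
There are 3 sphere factors.
Total = 2^3 = 8

8


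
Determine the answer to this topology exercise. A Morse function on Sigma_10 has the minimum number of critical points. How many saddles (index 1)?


A perfect Morse function has m_k = b_k.
For Sigma_10: b_0=1, b_1=2g=20, b_2=1.
Saddles m_1 = 2g = 20

20


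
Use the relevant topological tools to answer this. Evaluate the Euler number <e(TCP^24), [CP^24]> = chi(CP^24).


For any closed oriented manifold, <e(TM),[M]> = chi(M).
chi(CP^24) = 24+1 = 25

25


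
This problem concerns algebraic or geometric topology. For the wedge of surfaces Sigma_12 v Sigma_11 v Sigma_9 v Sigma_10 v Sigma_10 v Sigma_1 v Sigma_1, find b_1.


For a wedge X v Y: reduced H_k(X v Y) = H_k(X) + H_k(Y).
Each Sigma_g contributes b_1 = 2g.
b_1 = 24 + 22 + 18 + 20 + 20 + 2 + 2 = 108

108


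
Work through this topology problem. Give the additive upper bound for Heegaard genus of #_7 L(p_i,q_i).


Heegaard genus satisfies g(A#B) <= g(A) + g(B).
Each lens space has g = 1.
Upper bound: 7 * 1 = 7

7


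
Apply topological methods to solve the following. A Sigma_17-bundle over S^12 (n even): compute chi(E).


chi(S^12) = 2 (n even), chi(Sigma_17) = 2 - 2*17 = -32.
chi(E) = 2 * (-32) = -64

-64


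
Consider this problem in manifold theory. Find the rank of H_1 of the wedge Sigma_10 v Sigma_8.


For a wedge: H_1(A v B) = H_1(A) + H_1(B).
b_1(Sigma_10) = 20, b_1(Sigma_8) = 16.
b_1 = 20 + 16 = 36

36


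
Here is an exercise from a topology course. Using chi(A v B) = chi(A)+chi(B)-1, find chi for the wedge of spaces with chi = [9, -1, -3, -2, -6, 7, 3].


chi(A v B) = chi(A) + chi(B) - 1 (one point identified).
For 7 spaces: chi = (sum chi_i) - (7 - 1).
sum = 7; chi = 7 - 6 = 1

1


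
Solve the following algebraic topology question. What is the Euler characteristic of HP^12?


HP^12 has one cell in each dimension 0, 4, ..., 4*12 (12+1 cells, all even-dim).
chi = 12 + 1 = 13

13


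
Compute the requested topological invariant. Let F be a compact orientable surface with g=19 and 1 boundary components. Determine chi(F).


For a compact orientable surface with genus g and b boundary components: chi = 2 - 2g - b.
chi = 2 - 2*19 - 1 = 2 - 38 - 1 = -37

-37


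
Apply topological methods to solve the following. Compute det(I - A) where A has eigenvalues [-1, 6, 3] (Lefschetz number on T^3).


For a torus self-map: L(f) = det(I - A) where A acts on H_1.
L(f) = (1--1) * (1-6) * (1-3) = 2 * -5 * -2 = 20

20


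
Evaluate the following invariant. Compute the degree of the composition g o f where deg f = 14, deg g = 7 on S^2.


Degree is multiplicative under composition: deg(g o f) = deg(g) * deg(f).
= 7 * 14 = 98

98


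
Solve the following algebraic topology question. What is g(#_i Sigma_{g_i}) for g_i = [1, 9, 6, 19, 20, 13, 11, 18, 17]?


Genus is additive under connected sum of orientable surfaces.
g = 1 + 9 + 6 + 19 + 20 + 13 + 11 + 18 + 17 = 114

114


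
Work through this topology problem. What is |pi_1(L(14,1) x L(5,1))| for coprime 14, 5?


pi_1(X x Y) = pi_1(X) x pi_1(Y).
pi_1(L(14,1)) = Z/14, pi_1(L(5,1)) = Z/5.
|Z/14 x Z/5| = 14 * 5 = 70

70


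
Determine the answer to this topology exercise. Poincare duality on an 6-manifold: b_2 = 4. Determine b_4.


Poincare duality for closed orientable n-manifolds: b_k = b_{n-k}.
Here n = 6, so b_4 = b_2 = 4

4


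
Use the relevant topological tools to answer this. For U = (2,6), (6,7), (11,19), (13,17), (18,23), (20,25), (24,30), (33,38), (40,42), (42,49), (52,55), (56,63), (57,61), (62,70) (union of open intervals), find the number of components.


Sort and merge overlapping open intervals.
Merged: (2,6), (6,7), (11,30), (33,38), (40,42), (42,49), (52,55), (56,70).
Number of components = 8

8


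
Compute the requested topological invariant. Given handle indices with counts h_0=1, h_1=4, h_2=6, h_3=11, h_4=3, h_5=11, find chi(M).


Handles of index k contribute (-1)^k to chi (same as CW cells).
chi = (1) + (-4) + (6) + (-11) + (3) + (-11) = -16

-16


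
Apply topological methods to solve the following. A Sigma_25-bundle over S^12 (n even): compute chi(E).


chi(S^12) = 2 (n even), chi(Sigma_25) = 2 - 2*25 = -48.
chi(E) = 2 * (-48) = -96

-96


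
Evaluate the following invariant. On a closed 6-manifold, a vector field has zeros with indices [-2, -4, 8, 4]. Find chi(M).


Poincare-Hopf: chi(M) = sum of indices of zeros.
chi = (-2) + (-4) + (8) + (4) = 6

6


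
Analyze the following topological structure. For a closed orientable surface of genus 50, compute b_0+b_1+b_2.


For Sigma_50: b_0 = 1, b_1 = 2g = 100, b_2 = 1.
Total = 1 + 100 + 1 = 102

102


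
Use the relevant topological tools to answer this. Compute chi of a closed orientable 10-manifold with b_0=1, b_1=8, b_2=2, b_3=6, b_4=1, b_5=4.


By Poincare duality b_k = b_{10-k}, so full Betti numbers: b_0=1, b_1=8, b_2=2, b_3=6, b_4=1, b_5=4, b_6=1, b_7=6, b_8=2, b_9=8, b_10=1.
chi = sum (-1)^k b_k = -24

-24


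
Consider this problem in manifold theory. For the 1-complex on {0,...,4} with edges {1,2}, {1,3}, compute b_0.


Run DFS/union-find over 5 vertices.
V = 5, E = 2.
Number of components = 3

3


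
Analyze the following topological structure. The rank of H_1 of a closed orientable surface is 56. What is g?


For a closed orientable surface: b_1 = 2g.
56 = 2g
g = 56 / 2 = 28

28


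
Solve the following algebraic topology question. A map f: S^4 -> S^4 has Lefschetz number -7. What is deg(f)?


L(f) = 1 + (-1)^4 deg(f) on S^4.
-7 = 1 + (-1)^4 * deg(f)
(-1)^4 * deg(f) = -8
deg(f) = -8

-8


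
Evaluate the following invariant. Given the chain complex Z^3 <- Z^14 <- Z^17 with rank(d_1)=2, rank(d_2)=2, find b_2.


rank H_k = rank(ker d_k) - rank(im d_{k+1}).
rank(ker d_2) = rank(C_2) - rank(d_2) = 17 - 2 = 15.
rank(im d_{2+1}) = 0.
rank H_2 = 15 - 0 = 15

15


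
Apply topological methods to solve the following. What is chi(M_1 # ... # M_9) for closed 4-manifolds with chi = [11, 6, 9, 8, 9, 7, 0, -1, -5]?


For n-manifolds: chi(A#B) = chi(A) + chi(B) - chi(S^4).
chi(S^4) = 1 + (-1)^4 = 2.
chi(#) = (sum chi_i) - (9-1)*chi(S^4) = 44 - 8*2 = 28

28


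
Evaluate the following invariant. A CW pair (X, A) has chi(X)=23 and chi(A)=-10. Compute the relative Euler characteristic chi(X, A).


Relative Euler characteristic: chi(X, A) = chi(X) - chi(A).
= 23 - (-10) = 33

33


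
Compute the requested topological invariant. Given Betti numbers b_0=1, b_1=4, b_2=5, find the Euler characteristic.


chi = sum_k (-1)^k b_k.
= (1) + (-4) + (5)
= 2

2


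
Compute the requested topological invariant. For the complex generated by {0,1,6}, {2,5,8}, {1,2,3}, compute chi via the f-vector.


Enumerate all faces; f-vector: f_0=7, f_1=9, f_2=3.
chi = sum (-1)^k f_k = 1

1


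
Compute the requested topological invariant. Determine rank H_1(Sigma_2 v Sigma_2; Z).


For a wedge: H_1(A v B) = H_1(A) + H_1(B).
b_1(Sigma_2) = 4, b_1(Sigma_2) = 4.
b_1 = 4 + 4 = 8

8


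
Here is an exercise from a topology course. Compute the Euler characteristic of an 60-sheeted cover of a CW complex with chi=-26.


For a finite covering: chi(E) = (number of sheets) * chi(B).
chi(E) = 60 * (-26) = -1560

-1560


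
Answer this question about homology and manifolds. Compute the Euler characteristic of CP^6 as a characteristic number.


For any closed oriented manifold, <e(TM),[M]> = chi(M).
chi(CP^6) = 6+1 = 7

7


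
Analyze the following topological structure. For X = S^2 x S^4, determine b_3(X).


Each S^d has Poincare polynomial 1 + t^d.
The product S^2 x S^4 has Poincare polynomial prod(1+t^d_i).
Expanding: b_0=1, b_2=1, b_4=1, b_6=1.
b_3 = 0

0


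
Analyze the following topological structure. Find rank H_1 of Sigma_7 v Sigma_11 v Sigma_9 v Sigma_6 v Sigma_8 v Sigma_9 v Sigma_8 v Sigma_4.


For a wedge X v Y: reduced H_k(X v Y) = H_k(X) + H_k(Y).
Each Sigma_g contributes b_1 = 2g.
b_1 = 14 + 22 + 18 + 12 + 16 + 18 + 16 + 8 = 124

124


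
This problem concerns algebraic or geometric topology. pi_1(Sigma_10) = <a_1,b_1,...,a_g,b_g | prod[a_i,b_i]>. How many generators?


Standard presentation: pi_1(Sigma_g) = <a_1,b_1,...,a_g,b_g | [a_1,b_1]...[a_g,b_g] = 1>.
Number of generators = 2g = 2*10 = 20

20


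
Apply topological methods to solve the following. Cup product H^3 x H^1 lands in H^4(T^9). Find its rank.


Cup product: H^p x H^q -> H^{p+q}; here p+q = 3+1 = 4.
rank H^k(T^n) = C(n,k).
C(9,4) = 126

126


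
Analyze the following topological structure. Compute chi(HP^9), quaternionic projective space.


HP^9 has one cell in each dimension 0, 4, ..., 4*9 (9+1 cells, all even-dim).
chi = 9 + 1 = 10

10


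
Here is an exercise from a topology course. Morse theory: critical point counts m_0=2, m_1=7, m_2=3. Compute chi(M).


Morse theory: chi(M) = sum_k (-1)^k m_k where m_k = #(index-k critical points).
= (2) + (-7) + (3) = -2

-2


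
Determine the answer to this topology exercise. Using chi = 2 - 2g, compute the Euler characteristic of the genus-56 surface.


For a closed orientable surface of genus g: chi = 2 - 2g.
Here g = 56.
chi = 2 - 2*56 = 2 - 112 = -110

-110


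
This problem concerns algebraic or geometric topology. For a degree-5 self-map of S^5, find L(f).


On S^5: L(f) = tr(f_0*) + (-1)^5 tr(f_5*) = 1 + (-1)^5 * deg(f).
L(f) = 1 + (-1)^5 * 5 = 1 + -5 = -4

-4


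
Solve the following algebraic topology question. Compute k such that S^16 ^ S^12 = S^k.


S^m ^ S^n = S^{m+n}.
k = 16 + 12 = 28

28


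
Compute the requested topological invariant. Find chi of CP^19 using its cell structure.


CP^19 has one cell in each even dimension 0, 2, ..., 2*19 (19+1 cells total).
All cells are even-dimensional, so chi = number of cells.
chi = 19 + 1 = 20

20


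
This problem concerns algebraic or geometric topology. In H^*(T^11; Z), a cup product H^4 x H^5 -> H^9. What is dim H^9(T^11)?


Cup product: H^p x H^q -> H^{p+q}; here p+q = 4+5 = 9.
rank H^k(T^n) = C(n,k).
C(11,9) = 55

55


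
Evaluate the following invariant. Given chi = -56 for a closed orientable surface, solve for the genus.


chi = 2 - 2g for closed orientable surfaces.
-56 = 2 - 2g
2g = 2 - (-56) = 58
g = 29

29


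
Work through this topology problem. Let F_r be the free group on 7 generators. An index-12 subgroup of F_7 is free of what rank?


Nielsen-Schreier: an index-n subgroup of F_r is free of rank 1 + n(r-1).
Equivalently: chi(cover) = n*chi(base); chi(vee_r S^1) = 1 - 7 = -6.
chi(E) = 12*(-6) = -72; rank = 1 - chi(E) = 1 - (-72) = 73.
rank = 1 + 12*(7-1) = 1 + 72 = 73

73


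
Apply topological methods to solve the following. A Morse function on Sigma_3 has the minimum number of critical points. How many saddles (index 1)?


A perfect Morse function has m_k = b_k.
For Sigma_3: b_0=1, b_1=2g=6, b_2=1.
Saddles m_1 = 2g = 6

6


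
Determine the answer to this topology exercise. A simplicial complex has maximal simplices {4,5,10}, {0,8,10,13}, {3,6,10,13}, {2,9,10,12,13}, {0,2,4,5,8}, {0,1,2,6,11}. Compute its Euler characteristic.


Enumerate all faces; f-vector: f_0=13, f_1=40, f_2=39, f_3=17, f_4=3.
chi = sum (-1)^k f_k = -2

-2


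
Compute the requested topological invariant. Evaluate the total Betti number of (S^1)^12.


b_k(T^12) = C(12,k), so the sum over k is sum_k C(12,k) = 2^12.
Total = 2^12 = 4096

4096


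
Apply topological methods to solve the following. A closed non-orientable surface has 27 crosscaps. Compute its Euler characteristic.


For a non-orientable closed surface with k crosscaps: chi = 2 - k.
Here k = 27.
chi = 2 - 27 = -25

-25


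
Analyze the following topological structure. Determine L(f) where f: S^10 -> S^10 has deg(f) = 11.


On S^10: L(f) = tr(f_0*) + (-1)^10 tr(f_10*) = 1 + (-1)^10 * deg(f).
L(f) = 1 + (-1)^10 * 11 = 1 + 11 = 12

12


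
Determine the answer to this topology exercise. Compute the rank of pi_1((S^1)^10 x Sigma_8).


pi_1(A x B) = pi_1(A) x pi_1(B); rank of abelianization = b_1.
b_1(T^10) = 10, b_1(Sigma_8) = 2*8 = 16.
b_1(product) = 10 + 16 = 26

26


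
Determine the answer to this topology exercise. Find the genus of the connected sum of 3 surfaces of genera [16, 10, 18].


Genus is additive under connected sum of orientable surfaces.
g = 16 + 10 + 18 = 44

44


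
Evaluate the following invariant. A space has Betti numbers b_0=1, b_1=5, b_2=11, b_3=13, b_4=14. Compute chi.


chi = sum_k (-1)^k b_k.
= (1) + (-5) + (11) + (-13) + (14)
= 8

8


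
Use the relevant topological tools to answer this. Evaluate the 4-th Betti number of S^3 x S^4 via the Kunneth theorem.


Each S^d has Poincare polynomial 1 + t^d.
The product S^3 x S^4 has Poincare polynomial prod(1+t^d_i).
Expanding: b_0=1, b_3=1, b_4=1, b_7=1.
b_4 = 1

1


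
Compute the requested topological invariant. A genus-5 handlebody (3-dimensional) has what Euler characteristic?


A genus-g handlebody deformation retracts to a wedge of g circles.
chi(vee_g S^1) = 1 - g.
chi(H_5) = 1 - 5 = -4

-4


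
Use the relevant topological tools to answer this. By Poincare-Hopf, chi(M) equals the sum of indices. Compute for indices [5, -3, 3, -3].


Poincare-Hopf: chi(M) = sum of indices of zeros.
chi = (5) + (-3) + (3) + (-3) = 2

2


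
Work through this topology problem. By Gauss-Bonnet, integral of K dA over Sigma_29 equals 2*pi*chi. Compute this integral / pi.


Gauss-Bonnet: integral K dA = 2*pi*chi(M).
chi(Sigma_29) = 2 - 2*29 = -56.
(integral K dA)/pi = 2*chi = 2*(-56) = -112

-112


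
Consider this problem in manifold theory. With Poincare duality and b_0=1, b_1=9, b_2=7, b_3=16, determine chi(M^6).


By Poincare duality b_k = b_{6-k}, so full Betti numbers: b_0=1, b_1=9, b_2=7, b_3=16, b_4=7, b_5=9, b_6=1.
chi = sum (-1)^k b_k = -18

-18


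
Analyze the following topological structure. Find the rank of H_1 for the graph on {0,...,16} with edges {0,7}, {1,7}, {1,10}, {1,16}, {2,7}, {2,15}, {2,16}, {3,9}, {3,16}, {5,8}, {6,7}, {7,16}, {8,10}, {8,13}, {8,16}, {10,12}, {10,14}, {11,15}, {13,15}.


b_1 = E - V + (number of components).
E = 19, V = 17, components = 2.
b_1 = 19 - 17 + 2 = 4

4


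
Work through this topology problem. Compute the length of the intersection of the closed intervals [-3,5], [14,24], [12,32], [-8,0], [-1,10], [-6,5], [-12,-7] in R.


Intersection = [max(a_i), min(b_i)] = [14, -7].
Since 14 > -7, the intersection is empty.
Length = 0

0


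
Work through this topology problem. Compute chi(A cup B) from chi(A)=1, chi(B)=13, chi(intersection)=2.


chi(A cup B) = chi(A) + chi(B) - chi(A cap B)
= 1 + (13) - (2)
= 12

12


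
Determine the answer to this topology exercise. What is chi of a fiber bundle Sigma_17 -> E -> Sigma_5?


For a fiber bundle F -> E -> B (with CW structure): chi(E) = chi(B) * chi(F).
chi(Sigma_5) = -8, chi(Sigma_17) = -32.
chi(E) = (-8) * (-32) = 256

256


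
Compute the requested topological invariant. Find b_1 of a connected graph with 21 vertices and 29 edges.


For a connected graph: rank(pi_1) = b_1 = E - V + 1 = 1 - chi.
chi = V - E = 21 - 29 = -8.
rank = 1 - (-8) = 29 - 21 + 1 = 9

9


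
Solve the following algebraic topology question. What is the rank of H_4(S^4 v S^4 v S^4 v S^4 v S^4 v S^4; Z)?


For a wedge of spheres, H_k (k>0) is free on one generator per sphere of dimension k.
Spheres of dimension 4: count = 6.
b_4 = 6

6


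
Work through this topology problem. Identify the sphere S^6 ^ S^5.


S^m ^ S^n = S^{m+n}.
k = 6 + 5 = 11

11


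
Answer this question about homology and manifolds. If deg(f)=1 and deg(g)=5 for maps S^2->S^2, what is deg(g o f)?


Degree is multiplicative under composition: deg(g o f) = deg(g) * deg(f).
= 5 * 1 = 5

5


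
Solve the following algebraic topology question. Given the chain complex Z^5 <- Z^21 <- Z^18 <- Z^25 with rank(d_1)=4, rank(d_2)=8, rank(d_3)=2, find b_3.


rank H_k = rank(ker d_k) - rank(im d_{k+1}).
rank(ker d_3) = rank(C_3) - rank(d_3) = 25 - 2 = 23.
rank(im d_{3+1}) = 0.
rank H_3 = 23 - 0 = 23

23


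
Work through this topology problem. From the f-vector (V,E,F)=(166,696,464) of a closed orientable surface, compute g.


chi = V - E + F = 166 - 696 + 464 = -66
For orientable closed surface: chi = 2 - 2g, so g = (2 - chi)/2.
g = (2 - (-66)) / 2 = 68 / 2 = 34

34


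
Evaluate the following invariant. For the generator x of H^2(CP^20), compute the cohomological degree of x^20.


|x| = 2 in H^*(CP^n).
|x^20| = 20 * |x| = 20 * 2 = 40

40


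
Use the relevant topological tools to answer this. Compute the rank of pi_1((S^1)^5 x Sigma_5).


pi_1(A x B) = pi_1(A) x pi_1(B); rank of abelianization = b_1.
b_1(T^5) = 5, b_1(Sigma_5) = 2*5 = 10.
b_1(product) = 5 + 10 = 15

15


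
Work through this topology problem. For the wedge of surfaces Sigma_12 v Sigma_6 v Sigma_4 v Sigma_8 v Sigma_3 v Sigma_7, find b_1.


For a wedge X v Y: reduced H_k(X v Y) = H_k(X) + H_k(Y).
Each Sigma_g contributes b_1 = 2g.
b_1 = 24 + 12 + 8 + 16 + 6 + 14 = 80

80


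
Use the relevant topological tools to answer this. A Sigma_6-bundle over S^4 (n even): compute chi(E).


chi(S^4) = 2 (n even), chi(Sigma_6) = 2 - 2*6 = -10.
chi(E) = 2 * (-10) = -20

-20


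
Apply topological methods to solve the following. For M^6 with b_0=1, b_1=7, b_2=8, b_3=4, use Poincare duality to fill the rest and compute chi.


By Poincare duality b_k = b_{6-k}, so full Betti numbers: b_0=1, b_1=7, b_2=8, b_3=4, b_4=8, b_5=7, b_6=1.
chi = sum (-1)^k b_k = 0

0


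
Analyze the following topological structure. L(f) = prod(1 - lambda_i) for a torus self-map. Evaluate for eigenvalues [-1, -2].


For a torus self-map: L(f) = det(I - A) where A acts on H_1.
L(f) = (1--1) * (1--2) = 2 * 3 = 6

6


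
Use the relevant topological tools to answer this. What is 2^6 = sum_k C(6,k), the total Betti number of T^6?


b_k(T^6) = C(6,k), so the sum over k is sum_k C(6,k) = 2^6.
Total = 2^6 = 64

64


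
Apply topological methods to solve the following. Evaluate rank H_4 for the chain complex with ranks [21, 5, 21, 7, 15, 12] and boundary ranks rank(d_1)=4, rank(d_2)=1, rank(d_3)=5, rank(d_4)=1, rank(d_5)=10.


rank H_k = rank(ker d_k) - rank(im d_{k+1}).
rank(ker d_4) = rank(C_4) - rank(d_4) = 15 - 1 = 14.
rank(im d_{4+1}) = 10.
rank H_4 = 14 - 10 = 4

4


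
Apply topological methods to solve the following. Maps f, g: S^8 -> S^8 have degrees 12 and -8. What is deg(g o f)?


Degree is multiplicative under composition: deg(g o f) = deg(g) * deg(f).
= -8 * 12 = -96

-96


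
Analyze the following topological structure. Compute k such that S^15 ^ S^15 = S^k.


S^m ^ S^n = S^{m+n}.
k = 15 + 15 = 30

30


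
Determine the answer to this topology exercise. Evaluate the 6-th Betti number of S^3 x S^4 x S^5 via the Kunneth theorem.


Each S^d has Poincare polynomial 1 + t^d.
The product S^3 x S^4 x S^5 has Poincare polynomial prod(1+t^d_i).
Expanding: b_0=1, b_3=1, b_4=1, b_5=1, b_7=1, b_8=1, b_9=1, b_12=1.
b_6 = 0

0


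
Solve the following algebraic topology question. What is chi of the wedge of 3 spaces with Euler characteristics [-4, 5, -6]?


chi(A v B) = chi(A) + chi(B) - 1 (one point identified).
For 3 spaces: chi = (sum chi_i) - (3 - 1).
sum = -5; chi = -5 - 2 = -7

-7


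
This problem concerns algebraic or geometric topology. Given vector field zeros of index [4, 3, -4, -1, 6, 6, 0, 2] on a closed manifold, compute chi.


Poincare-Hopf: chi(M) = sum of indices of zeros.
chi = (4) + (3) + (-4) + (-1) + (6) + (6) + (0) + (2) = 16

16


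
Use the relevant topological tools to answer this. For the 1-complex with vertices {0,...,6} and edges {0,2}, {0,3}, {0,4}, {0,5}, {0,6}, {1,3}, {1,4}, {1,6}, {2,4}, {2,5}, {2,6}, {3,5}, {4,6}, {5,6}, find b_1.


b_1 = E - V + (number of components).
E = 14, V = 7, components = 1.
b_1 = 14 - 7 + 1 = 8

8


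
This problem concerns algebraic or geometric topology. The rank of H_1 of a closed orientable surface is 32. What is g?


For a closed orientable surface: b_1 = 2g.
32 = 2g
g = 32 / 2 = 16

16


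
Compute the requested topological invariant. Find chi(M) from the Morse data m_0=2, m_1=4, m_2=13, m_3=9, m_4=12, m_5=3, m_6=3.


Morse theory: chi(M) = sum_k (-1)^k m_k where m_k = #(index-k critical points).
= (2) + (-4) + (13) + (-9) + (12) + (-3) + (3) = 14

14


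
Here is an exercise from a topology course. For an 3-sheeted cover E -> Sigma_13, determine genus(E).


For an n-sheeted cover: chi(E) = n * chi(B).
chi(Sigma_13) = 2 - 2*13 = -24.
chi(E) = 3 * (-24) = -72.
genus(E) = (2 - chi(E))/2 = (2 - (-72))/2 = 74/2 = 37

37


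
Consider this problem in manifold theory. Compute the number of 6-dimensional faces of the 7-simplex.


Delta^7 has 7+1 vertices. A 6-face is a choice of 6+1 vertices.
f_6 = C(7+1, 6+1) = C(8,7) = 8

8


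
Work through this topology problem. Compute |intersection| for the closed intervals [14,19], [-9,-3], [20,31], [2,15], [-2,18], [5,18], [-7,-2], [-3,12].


Intersection = [max(a_i), min(b_i)] = [20, -3].
Since 20 > -3, the intersection is empty.
Length = 0

0


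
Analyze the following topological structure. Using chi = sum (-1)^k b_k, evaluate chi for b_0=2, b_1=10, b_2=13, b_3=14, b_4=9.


chi = sum_k (-1)^k b_k.
= (2) + (-10) + (13) + (-14) + (9)
= 0

0


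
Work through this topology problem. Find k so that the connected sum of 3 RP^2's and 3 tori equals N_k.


Since a >= 1, the sum is non-orientable; each T^2 can be replaced by RP^2 # RP^2 (since T^2#RP^2 = 3RP^2).
Total crosscaps k = 3 + 2*3 = 9.
Check via chi: chi = 3*1 + 3*0 - (3+3-1)*2 = -7 = 2 - k = -7. Consistent.

9


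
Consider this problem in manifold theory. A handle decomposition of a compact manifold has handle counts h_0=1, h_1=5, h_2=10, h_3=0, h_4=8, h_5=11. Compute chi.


Handles of index k contribute (-1)^k to chi (same as CW cells).
chi = (1) + (-5) + (10) + (0) + (8) + (-11) = 3

3


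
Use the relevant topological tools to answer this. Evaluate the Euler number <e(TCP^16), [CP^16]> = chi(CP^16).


For any closed oriented manifold, <e(TM),[M]> = chi(M).
chi(CP^16) = 16+1 = 17

17


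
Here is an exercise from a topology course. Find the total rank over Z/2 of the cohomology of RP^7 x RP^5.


dim H^*(RP^n; Z/2) = n+1 (one Z/2 in each degree 0..n).
Total Betti number is multiplicative.
Total = (7+1) * (5+1) = 8 * 6 = 48

48


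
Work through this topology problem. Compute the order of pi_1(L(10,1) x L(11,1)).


pi_1(X x Y) = pi_1(X) x pi_1(Y).
pi_1(L(10,1)) = Z/10, pi_1(L(11,1)) = Z/11.
|Z/10 x Z/11| = 10 * 11 = 110

110


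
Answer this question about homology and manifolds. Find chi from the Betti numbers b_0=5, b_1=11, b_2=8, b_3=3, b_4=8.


chi = sum_k (-1)^k b_k.
= (5) + (-11) + (8) + (-3) + (8)
= 7

7


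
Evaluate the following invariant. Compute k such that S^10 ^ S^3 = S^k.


S^m ^ S^n = S^{m+n}.
k = 10 + 3 = 13

13


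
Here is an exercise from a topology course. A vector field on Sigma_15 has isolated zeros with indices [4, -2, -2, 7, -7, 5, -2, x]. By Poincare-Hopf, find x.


Poincare-Hopf: sum of indices = chi(M).
chi(Sigma_15) = 2 - 2*15 = -28.
Sum of known indices = 3.
x = chi - (sum known) = -28 - (3) = -31

-31


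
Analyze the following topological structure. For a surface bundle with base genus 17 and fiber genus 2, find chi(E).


For a fiber bundle F -> E -> B (with CW structure): chi(E) = chi(B) * chi(F).
chi(Sigma_17) = -32, chi(Sigma_2) = -2.
chi(E) = (-32) * (-2) = 64

64


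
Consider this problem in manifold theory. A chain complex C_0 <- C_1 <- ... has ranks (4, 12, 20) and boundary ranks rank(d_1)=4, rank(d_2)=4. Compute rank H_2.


rank H_k = rank(ker d_k) - rank(im d_{k+1}).
rank(ker d_2) = rank(C_2) - rank(d_2) = 20 - 4 = 16.
rank(im d_{2+1}) = 0.
rank H_2 = 16 - 0 = 16

16


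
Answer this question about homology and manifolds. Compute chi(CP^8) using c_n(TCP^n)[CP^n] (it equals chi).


For any closed oriented manifold, <e(TM),[M]> = chi(M).
chi(CP^8) = 8+1 = 9

9
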